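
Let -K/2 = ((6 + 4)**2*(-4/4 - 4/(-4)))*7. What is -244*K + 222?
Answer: 222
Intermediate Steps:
K = 0 (K = -2*(6 + 4)**2*(-4/4 - 4/(-4))*7 = -2*10**2*(-4*1/4 - 4*(-1/4))*7 = -2*100*(-1 + 1)*7 = -2*100*0*7 = -0*7 = -2*0 = 0)
-244*K + 222 = -244*0 + 222 = 0 + 222 = 222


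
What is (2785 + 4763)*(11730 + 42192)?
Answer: 407003256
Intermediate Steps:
(2785 + 4763)*(11730 + 42192) = 7548*53922 = 407003256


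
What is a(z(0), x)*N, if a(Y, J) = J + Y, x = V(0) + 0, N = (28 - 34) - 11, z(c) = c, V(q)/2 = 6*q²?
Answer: 0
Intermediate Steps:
V(q) = 12*q² (V(q) = 2*(6*q²) = 12*q²)
N = -17 (N = -6 - 11 = -17)
x = 0 (x = 12*0² + 0 = 12*0 + 0 = 0 + 0 = 0)
a(z(0), x)*N = (0 + 0)*(-17) = 0*(-17) = 0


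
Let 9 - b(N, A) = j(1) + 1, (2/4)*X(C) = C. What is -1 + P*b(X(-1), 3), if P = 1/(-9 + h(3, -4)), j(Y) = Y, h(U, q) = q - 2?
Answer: -22/15 ≈ -1.4667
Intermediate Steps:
X(C) = 2*C
h(U, q) = -2 + q
b(N, A) = 7 (b(N, A) = 9 - (1 + 1) = 9 - 1*2 = 9 - 2 = 7)
P = -1/15 (P = 1/(-9 + (-2 - 4)) = 1/(-9 - 6) = 1/(-15) = -1/15 ≈ -0.066667)
-1 + P*b(X(-1), 3) = -1 - 1/15*7 = -1 - 7/15 = -22/15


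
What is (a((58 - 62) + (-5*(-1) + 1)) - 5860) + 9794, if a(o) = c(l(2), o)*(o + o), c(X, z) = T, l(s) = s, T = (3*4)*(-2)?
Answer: 3838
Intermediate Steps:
T = -24 (T = 12*(-2) = -24)
c(X, z) = -24
a(o) = -48*o (a(o) = -24*(o + o) = -48*o)
(a((58 - 62) + (-5*(-1) + 1)) - 5860) + 9794 = (-48*((58 - 62) + (-5*(-1) + 1)) - 5860) + 9794 = (-48*(-4 + (5 + 1)) - 5860) + 9794 = (-48*(-4 + 6) - 5860) + 9794 = (-48*2 - 5860) + 9794 = (-96 - 5860) + 9794 = -5956 + 9794 = 3838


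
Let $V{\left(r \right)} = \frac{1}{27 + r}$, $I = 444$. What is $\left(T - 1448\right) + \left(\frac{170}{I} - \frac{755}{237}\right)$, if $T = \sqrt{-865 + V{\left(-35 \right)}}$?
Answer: $- \frac{8481393}{5846} + \frac{3 i \sqrt{1538}}{4} \approx -1450.8 + 29.413 i$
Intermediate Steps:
$T = \frac{3 i \sqrt{1538}}{4}$ ($T = \sqrt{-865 + \frac{1}{27 - 35}} = \sqrt{-865 + \frac{1}{-8}} = \sqrt{-865 - \frac{1}{8}} = \sqrt{- \frac{6921}{8}} = \frac{3 i \sqrt{1538}}{4} \approx 29.413 i$)
$\left(T - 1448\right) + \left(\frac{170}{I} - \frac{755}{237}\right) = \left(\frac{3 i \sqrt{1538}}{4} - 1448\right) + \left(\frac{170}{444} - \frac{755}{237}\right) = \left(-1448 + \frac{3 i \sqrt{1538}}{4}\right) + \left(170 \cdot \frac{1}{444} - \frac{755}{237}\right) = \left(-1448 + \frac{3 i \sqrt{1538}}{4}\right) + \left(\frac{85}{222} - \frac{755}{237}\right) = \left(-1448 + \frac{3 i \sqrt{1538}}{4}\right) - \frac{16385}{5846} = - \frac{8481393}{5846} + \frac{3 i \sqrt{1538}}{4}$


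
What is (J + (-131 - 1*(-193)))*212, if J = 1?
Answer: 13356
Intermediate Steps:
(J + (-131 - 1*(-193)))*212 = (1 + (-131 - 1*(-193)))*212 = (1 + (-131 + 193))*212 = (1 + 62)*212 = 63*212 = 13356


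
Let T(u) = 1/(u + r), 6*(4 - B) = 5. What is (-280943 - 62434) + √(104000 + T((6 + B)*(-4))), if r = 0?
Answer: -343377 + √1258399670/110 ≈ -3.4305e+5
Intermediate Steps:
B = 19/6 (B = 4 - ⅙*5 = 4 - ⅚ = 19/6 ≈ 3.1667)
T(u) = 1/u (T(u) = 1/(u + 0) = 1/u)
(-280943 - 62434) + √(104000 + T((6 + B)*(-4))) = (-280943 - 62434) + √(104000 + 1/((6 + 19/6)*(-4))) = -343377 + √(104000 + 1/((55/6)*(-4))) = -343377 + √(104000 + 1/(-110/3)) = -343377 + √(104000 - 3/110) = -343377 + √(11439997/110) = -343377 + √1258399670/110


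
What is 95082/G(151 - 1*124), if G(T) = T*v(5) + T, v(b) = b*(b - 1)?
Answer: 31694/189 ≈ 167.69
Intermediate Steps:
v(b) = b*(-1 + b)
G(T) = 21*T (G(T) = T*(5*(-1 + 5)) + T = T*(5*4) + T = T*20 + T = 20*T + T = 21*T)
95082/G(151 - 1*124) = 95082/((21*(151 - 1*124))) = 95082/((21*(151 - 124))) = 95082/((21*27)) = 95082/567 = 95082*(1/567) = 31694/189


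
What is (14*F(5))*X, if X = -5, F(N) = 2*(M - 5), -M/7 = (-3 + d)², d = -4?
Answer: 48720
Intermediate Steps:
M = -343 (M = -7*(-3 - 4)² = -7*(-7)² = -7*49 = -343)
F(N) = -696 (F(N) = 2*(-343 - 5) = 2*(-348) = -696)
(14*F(5))*X = (14*(-696))*(-5) = -9744*(-5) = 48720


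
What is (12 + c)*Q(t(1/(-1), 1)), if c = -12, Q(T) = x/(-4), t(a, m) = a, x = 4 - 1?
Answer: 0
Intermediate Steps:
x = 3
Q(T) = -3/4 (Q(T) = 3/(-4) = 3*(-1/4) = -3/4)
(12 + c)*Q(t(1/(-1), 1)) = (12 - 12)*(-3/4) = 0*(-3/4) = 0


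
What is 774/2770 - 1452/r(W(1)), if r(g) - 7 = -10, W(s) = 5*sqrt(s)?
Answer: 670727/1385 ≈ 484.28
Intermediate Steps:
r(g) = -3 (r(g) = 7 - 10 = -3)
774/2770 - 1452/r(W(1)) = 774/2770 - 1452/(-3) = 774*(1/2770) - 1452*(-1/3) = 387/1385 + 484 = 670727/1385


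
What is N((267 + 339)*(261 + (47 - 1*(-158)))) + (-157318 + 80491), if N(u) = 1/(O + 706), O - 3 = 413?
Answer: -86199893/1122 ≈ -76827.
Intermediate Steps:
O = 416 (O = 3 + 413 = 416)
N(u) = 1/1122 (N(u) = 1/(416 + 706) = 1/1122)
N((267 + 339)*(261 + (47 - 1*(-158)))) + (-157318 + 80491) = 1/1122 + (-157318 + 80491) = 1/1122 - 76827 = -86199893/1122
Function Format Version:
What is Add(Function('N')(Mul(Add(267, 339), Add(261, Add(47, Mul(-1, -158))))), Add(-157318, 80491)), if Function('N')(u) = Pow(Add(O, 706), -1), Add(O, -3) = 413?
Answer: Rational(-86199893, 1122) ≈ -76827.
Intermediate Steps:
O = 416 (O = Add(3, 413) = 416)
Function('N')(u) = Rational(1, 1122) (Function('N')(u) = Pow(Add(416, 706), -1) = Pow(1122, -1) = Rational(1, 1122))
Add(Function('N')(Mul(Add(267, 339), Add(261, Add(47, Mul(-1, -158))))), Add(-157318, 80491)) = Add(Rational(1, 1122), Add(-157318, 80491)) = Add(Rational(1, 1122), -76827) = Rational(-86199893, 1122)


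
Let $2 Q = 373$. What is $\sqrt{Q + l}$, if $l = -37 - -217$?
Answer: $\frac{\sqrt{1466}}{2} \approx 19.144$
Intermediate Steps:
$Q = \frac{373}{2}$ ($Q = \frac{1}{2} \cdot 373 = \frac{373}{2} \approx 186.5$)
$l = 180$ ($l = -37 + 217 = 180$)
$\sqrt{Q + l} = \sqrt{\frac{373}{2} + 180} = \sqrt{\frac{733}{2}} = \frac{\sqrt{1466}}{2}$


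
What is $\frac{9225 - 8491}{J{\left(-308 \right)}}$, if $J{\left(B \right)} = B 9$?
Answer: $- \frac{367}{1386} \approx -0.26479$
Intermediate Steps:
$J{\left(B \right)} = 9 B$
$\frac{9225 - 8491}{J{\left(-308 \right)}} = \frac{9225 - 8491}{9 \left(-308\right)} = \frac{734}{-2772} = 734 \left(- \frac{1}{2772}\right) = - \frac{367}{1386}$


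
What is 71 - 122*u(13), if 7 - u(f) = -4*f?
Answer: -7127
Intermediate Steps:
u(f) = 7 + 4*f (u(f) = 7 - (-4)*f = 7 + 4*f)
71 - 122*u(13) = 71 - 122*(7 + 4*13) = 71 - 122*(7 + 52) = 71 - 122*59 = 71 - 7198 = -7127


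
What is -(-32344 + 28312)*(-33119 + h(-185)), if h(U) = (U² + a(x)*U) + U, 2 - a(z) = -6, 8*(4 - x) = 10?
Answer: -2253888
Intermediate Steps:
x = 11/4 (x = 4 - ⅛*10 = 4 - 5/4 = 11/4 ≈ 2.7500)
a(z) = 8 (a(z) = 2 - 1*(-6) = 2 + 6 = 8)
h(U) = U² + 9*U (h(U) = (U² + 8*U) + U = U² + 9*U)
-(-32344 + 28312)*(-33119 + h(-185)) = -(-32344 + 28312)*(-33119 - 185*(9 - 185)) = -(-4032)*(-33119 - 185*(-176)) = -(-4032)*(-33119 + 32560) = -(-4032)*(-559) = -1*2253888 = -2253888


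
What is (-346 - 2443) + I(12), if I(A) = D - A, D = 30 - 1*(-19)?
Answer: -2752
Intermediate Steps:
D = 49 (D = 30 + 19 = 49)
I(A) = 49 - A
(-346 - 2443) + I(12) = (-346 - 2443) + (49 - 1*12) = -2789 + (49 - 12) = -2789 + 37 = -2752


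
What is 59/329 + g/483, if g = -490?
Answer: -18959/22701 ≈ -0.83516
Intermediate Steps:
59/329 + g/483 = 59/329 - 490/483 = 59*(1/329) - 490*1/483 = 59/329 - 70/69 = -18959/22701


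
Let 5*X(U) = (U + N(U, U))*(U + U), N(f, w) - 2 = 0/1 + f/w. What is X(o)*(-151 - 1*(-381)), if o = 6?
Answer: 4968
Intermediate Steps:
N(f, w) = 2 + f/w (N(f, w) = 2 + (0/1 + f/w) = 2 + (0*1 + f/w) = 2 + (0 + f/w) = 2 + f/w)
X(U) = 2*U*(3 + U)/5 (X(U) = ((U + (2 + U/U))*(U + U))/5 = ((U + (2 + 1))*(2*U))/5 = ((U + 3)*(2*U))/5 = ((3 + U)*(2*U))/5 = (2*U*(3 + U))/5 = 2*U*(3 + U)/5)
X(o)*(-151 - 1*(-381)) = ((⅖)*6*(3 + 6))*(-151 - 1*(-381)) = ((⅖)*6*9)*(-151 + 381) = (108/5)*230 = 4968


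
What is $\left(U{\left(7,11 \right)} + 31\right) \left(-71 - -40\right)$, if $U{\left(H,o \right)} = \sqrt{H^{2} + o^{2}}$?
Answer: $-961 - 31 \sqrt{170} \approx -1365.2$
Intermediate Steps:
$\left(U{\left(7,11 \right)} + 31\right) \left(-71 - -40\right) = \left(\sqrt{7^{2} + 11^{2}} + 31\right) \left(-71 - -40\right) = \left(\sqrt{49 + 121} + 31\right) \left(-71 + 40\right) = \left(\sqrt{170} + 31\right) \left(-31\right) = \left(31 + \sqrt{170}\right) \left(-31\right) = -961 - 31 \sqrt{170}$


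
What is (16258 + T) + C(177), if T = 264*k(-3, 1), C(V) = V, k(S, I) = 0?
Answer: 16435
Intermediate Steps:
T = 0 (T = 264*0 = 0)
(16258 + T) + C(177) = (16258 + 0) + 177 = 16258 + 177 = 16435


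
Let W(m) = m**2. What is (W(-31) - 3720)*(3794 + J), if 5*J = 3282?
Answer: -61393268/5 ≈ -1.2279e+7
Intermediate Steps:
J = 3282/5 (J = (1/5)*3282 = 3282/5 ≈ 656.40)
(W(-31) - 3720)*(3794 + J) = ((-31)**2 - 3720)*(3794 + 3282/5) = (961 - 3720)*(22252/5) = -2759*22252/5 = -61393268/5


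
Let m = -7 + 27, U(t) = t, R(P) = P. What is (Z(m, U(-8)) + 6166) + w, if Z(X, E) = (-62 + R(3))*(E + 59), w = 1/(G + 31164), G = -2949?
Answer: 89074756/28215 ≈ 3157.0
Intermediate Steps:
m = 20
w = 1/28215 (w = 1/(-2949 + 31164) = 1/28215 ≈ 3.5442e-5)
Z(X, E) = -3481 - 59*E (Z(X, E) = (-62 + 3)*(E + 59) = -59*(59 + E) = -3481 - 59*E)
(Z(m, U(-8)) + 6166) + w = ((-3481 - 59*(-8)) + 6166) + 1/28215 = ((-3481 + 472) + 6166) + 1/28215 = (-3009 + 6166) + 1/28215 = 3157 + 1/28215 = 89074756/28215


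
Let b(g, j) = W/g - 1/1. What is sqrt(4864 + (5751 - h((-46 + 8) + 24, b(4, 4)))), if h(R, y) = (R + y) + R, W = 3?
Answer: sqrt(42573)/2 ≈ 103.17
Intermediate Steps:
b(g, j) = -1 + 3/g (b(g, j) = 3/g - 1/1 = 3/g - 1*1 = 3/g - 1 = -1 + 3/g)
h(R, y) = y + 2*R
sqrt(4864 + (5751 - h((-46 + 8) + 24, b(4, 4)))) = sqrt(4864 + (5751 - ((3 - 1*4)/4 + 2*((-46 + 8) + 24)))) = sqrt(4864 + (5751 - ((3 - 4)/4 + 2*(-38 + 24)))) = sqrt(4864 + (5751 - ((1/4)*(-1) + 2*(-14)))) = sqrt(4864 + (5751 - (-1/4 - 28))) = sqrt(4864 + (5751 - 1*(-113/4))) = sqrt(4864 + (5751 + 113/4)) = sqrt(4864 + 23117/4) = sqrt(42573/4) = sqrt(42573)/2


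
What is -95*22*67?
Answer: -140030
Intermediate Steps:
-95*22*67 = -2090*67 = -140030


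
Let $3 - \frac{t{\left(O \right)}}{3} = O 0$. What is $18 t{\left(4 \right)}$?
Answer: $162$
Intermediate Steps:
$t{\left(O \right)} = 9$ ($t{\left(O \right)} = 9 - 3 O 0 = 9 - 0 = 9 + 0 = 9$)
$18 t{\left(4 \right)} = 18 \cdot 9 = 162$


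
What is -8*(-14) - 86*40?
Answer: -3328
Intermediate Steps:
-8*(-14) - 86*40 = 112 - 3440 = -3328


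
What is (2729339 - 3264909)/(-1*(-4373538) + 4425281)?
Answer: -535570/8798819 ≈ -0.060868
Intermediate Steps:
(2729339 - 3264909)/(-1*(-4373538) + 4425281) = -535570/(4373538 + 4425281) = -535570/8798819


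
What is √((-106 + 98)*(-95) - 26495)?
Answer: I*√25735 ≈ 160.42*I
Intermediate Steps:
√((-106 + 98)*(-95) - 26495) = √(-8*(-95) - 26495) = √(760 - 26495) = √(-25735) = I*√25735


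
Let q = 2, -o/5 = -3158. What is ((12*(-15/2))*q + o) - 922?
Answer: 14688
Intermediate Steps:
o = 15790 (o = -5*(-3158) = 15790)
((12*(-15/2))*q + o) - 922 = ((12*(-15/2))*2 + 15790) - 922 = (-90*2 + 15790) - 922 = (-180 + 15790) - 922 = 15610 - 922 = 14688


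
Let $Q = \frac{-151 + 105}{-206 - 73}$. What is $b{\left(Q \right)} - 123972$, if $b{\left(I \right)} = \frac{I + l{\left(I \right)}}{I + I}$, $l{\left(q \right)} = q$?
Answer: $-123971$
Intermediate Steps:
$Q = \frac{46}{279}$ ($Q = - \frac{46}{-279} = \left(-46\right) \left(- \frac{1}{279}\right) = \frac{46}{279} \approx 0.16487$)
$b{\left(I \right)} = 1$ ($b{\left(I \right)} = \frac{I + I}{I + I} = \frac{2 I}{2 I} = 2 I \frac{1}{2 I} = 1$)
$b{\left(Q \right)} - 123972 = 1 - 123972 = -123971$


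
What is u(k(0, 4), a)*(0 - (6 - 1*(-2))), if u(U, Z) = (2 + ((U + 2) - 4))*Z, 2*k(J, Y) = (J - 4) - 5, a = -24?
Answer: -864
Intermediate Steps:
k(J, Y) = -9/2 + J/2 (k(J, Y) = ((J - 4) - 5)/2 = ((-4 + J) - 5)/2 = (-9 + J)/2 = -9/2 + J/2)
u(U, Z) = U*Z (u(U, Z) = (2 + ((2 + U) - 4))*Z = (2 + (-2 + U))*Z = U*Z)
u(k(0, 4), a)*(0 - (6 - 1*(-2))) = ((-9/2 + (1/2)*0)*(-24))*(0 - (6 - 1*(-2))) = ((-9/2 + 0)*(-24))*(0 - (6 + 2)) = (-9/2*(-24))*(0 - 1*8) = 108*(0 - 8) = 108*(-8) = -864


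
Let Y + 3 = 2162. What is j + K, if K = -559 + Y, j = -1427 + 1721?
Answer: 1894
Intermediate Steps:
Y = 2159 (Y = -3 + 2162 = 2159)
j = 294
K = 1600 (K = -559 + 2159 = 1600)
j + K = 294 + 1600 = 1894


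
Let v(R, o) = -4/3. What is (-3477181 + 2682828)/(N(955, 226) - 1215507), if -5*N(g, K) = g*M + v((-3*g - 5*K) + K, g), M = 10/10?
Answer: 11915295/18235466 ≈ 0.65341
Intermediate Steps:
v(R, o) = -4/3 (v(R, o) = -4*1/3 = -4/3)
M = 1 (M = 10*(1/10) = 1)
N(g, K) = 4/15 - g/5 (N(g, K) = -(g*1 - 4/3)/5 = -(g - 4/3)/5 = -(-4/3 + g)/5 = 4/15 - g/5)
(-3477181 + 2682828)/(N(955, 226) - 1215507) = (-3477181 + 2682828)/((4/15 - 1/5*955) - 1215507) = -794353/((4/15 - 191) - 1215507) = -794353/(-2861/15 - 1215507) = -794353/(-18235466/15) = -794353*(-15/18235466) = 11915295/18235466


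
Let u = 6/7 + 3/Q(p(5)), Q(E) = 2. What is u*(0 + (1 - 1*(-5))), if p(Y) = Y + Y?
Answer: 99/7 ≈ 14.143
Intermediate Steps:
p(Y) = 2*Y
u = 33/14 (u = 6/7 + 3/2 = 33/14 ≈ 2.3571)
u*(0 + (1 - 1*(-5))) = 33*(0 + (1 - 1*(-5)))/14 = 33*(0 + (1 + 5))/14 = 33*(0 + 6)/14 = (33/14)*6 = 99/7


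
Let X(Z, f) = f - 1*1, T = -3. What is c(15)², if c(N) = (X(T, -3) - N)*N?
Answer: 81225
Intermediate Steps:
X(Z, f) = -1 + f (X(Z, f) = f - 1 = -1 + f)
c(N) = N*(-4 - N) (c(N) = ((-1 - 3) - N)*N = (-4 - N)*N = N*(-4 - N))
c(15)² = (-1*15*(4 + 15))² = (-1*15*19)² = (-285)² = 81225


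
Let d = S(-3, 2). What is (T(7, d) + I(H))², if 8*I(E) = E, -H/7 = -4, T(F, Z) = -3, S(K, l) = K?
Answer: ¼ ≈ 0.25000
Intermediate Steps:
d = -3
H = 28 (H = -7*(-4) = 28)
I(E) = E/8
(T(7, d) + I(H))² = (-3 + (⅛)*28)² = (-3 + 7/2)² = (½)² = ¼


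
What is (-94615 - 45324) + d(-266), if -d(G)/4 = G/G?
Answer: -139943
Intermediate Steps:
d(G) = -4 (d(G) = -4*G/G = -4*1 = -4)
(-94615 - 45324) + d(-266) = (-94615 - 45324) - 4 = -139939 - 4 = -139943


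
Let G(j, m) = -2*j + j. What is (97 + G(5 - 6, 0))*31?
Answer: 3038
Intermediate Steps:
G(j, m) = -j
(97 + G(5 - 6, 0))*31 = (97 - (5 - 6))*31 = (97 - 1*(-1))*31 = (97 + 1)*31 = 98*31 = 3038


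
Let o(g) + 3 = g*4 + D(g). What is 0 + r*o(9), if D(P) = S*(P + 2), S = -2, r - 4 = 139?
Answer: 1573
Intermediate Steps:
r = 143 (r = 4 + 139 = 143)
D(P) = -4 - 2*P (D(P) = -2*(P + 2) = -2*(2 + P) = -4 - 2*P)
o(g) = -7 + 2*g (o(g) = -3 + (g*4 + (-4 - 2*g)) = -3 + (4*g + (-4 - 2*g)) = -3 + (-4 + 2*g) = -7 + 2*g)
0 + r*o(9) = 0 + 143*(-7 + 2*9) = 0 + 143*(-7 + 18) = 0 + 143*11 = 0 + 1573 = 1573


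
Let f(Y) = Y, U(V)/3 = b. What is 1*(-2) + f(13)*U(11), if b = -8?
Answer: -314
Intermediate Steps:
U(V) = -24 (U(V) = 3*(-8) = -24)
1*(-2) + f(13)*U(11) = 1*(-2) + 13*(-24) = -2 - 312 = -314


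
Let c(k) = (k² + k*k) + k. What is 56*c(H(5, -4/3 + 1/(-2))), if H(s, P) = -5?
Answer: 2520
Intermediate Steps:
c(k) = k + 2*k² (c(k) = (k² + k²) + k = 2*k² + k = k + 2*k²)
56*c(H(5, -4/3 + 1/(-2))) = 56*(-5*(1 + 2*(-5))) = 56*(-5*(1 - 10)) = 56*(-5*(-9)) = 56*45 = 2520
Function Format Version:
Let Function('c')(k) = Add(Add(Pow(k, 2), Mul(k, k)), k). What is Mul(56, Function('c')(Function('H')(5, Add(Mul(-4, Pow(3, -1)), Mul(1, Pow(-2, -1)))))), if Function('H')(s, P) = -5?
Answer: 2520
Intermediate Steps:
Function('c')(k) = Add(k, Mul(2, Pow(k, 2))) (Function('c')(k) = Add(Add(Pow(k, 2), Pow(k, 2)), k) = Add(Mul(2, Pow(k, 2)), k) = Add(k, Mul(2, Pow(k, 2))))
Mul(56, Function('c')(Function('H')(5, Add(Mul(-4, Pow(3, -1)), Mul(1, Pow(-2, -1)))))) = Mul(56, Mul(-5, Add(1, Mul(2, -5)))) = Mul(56, Mul(-5, Add(1, -10))) = Mul(56, Mul(-5, -9)) = Mul(56, 45) = 2520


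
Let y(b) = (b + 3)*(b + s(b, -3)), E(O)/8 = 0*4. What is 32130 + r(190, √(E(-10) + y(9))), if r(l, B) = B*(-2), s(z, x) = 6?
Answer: 32130 - 12*√5 ≈ 32103.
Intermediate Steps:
E(O) = 0 (E(O) = 8*(0*4) = 8*0 = 0)
y(b) = (3 + b)*(6 + b) (y(b) = (b + 3)*(b + 6) = (3 + b)*(6 + b))
r(l, B) = -2*B
32130 + r(190, √(E(-10) + y(9))) = 32130 - 2*√(0 + (18 + 9² + 9*9)) = 32130 - 2*√(0 + (18 + 81 + 81)) = 32130 - 2*√(0 + 180) = 32130 - 12*√5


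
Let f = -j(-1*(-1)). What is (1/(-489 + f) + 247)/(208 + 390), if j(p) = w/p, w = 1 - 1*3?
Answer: 60144/145613 ≈ 0.41304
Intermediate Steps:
w = -2 (w = 1 - 3 = -2)
j(p) = -2/p
f = 2 (f = -(-2)/((-1*(-1))) = -(-2)/1 = -(-2) = -1*(-2) = 2)
(1/(-489 + f) + 247)/(208 + 390) = (1/(-489 + 2) + 247)/(208 + 390) = (1/(-487) + 247)/598 = (-1/487 + 247)*(1/598) = (120288/487)*(1/598) = 60144/145613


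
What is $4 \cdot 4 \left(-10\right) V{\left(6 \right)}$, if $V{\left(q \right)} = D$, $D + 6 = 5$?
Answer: $160$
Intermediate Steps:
$D = -1$ ($D = -6 + 5 = -1$)
$V{\left(q \right)} = -1$
$4 \cdot 4 \left(-10\right) V{\left(6 \right)} = 4 \cdot 4 \left(-10\right) \left(-1\right) = 16 \left(-10\right) \left(-1\right) = \left(-160\right) \left(-1\right) = 160$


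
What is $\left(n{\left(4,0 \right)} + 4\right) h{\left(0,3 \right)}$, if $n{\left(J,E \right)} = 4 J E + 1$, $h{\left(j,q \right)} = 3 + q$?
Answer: $30$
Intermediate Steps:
$n{\left(J,E \right)} = 1 + 4 E J$ ($n{\left(J,E \right)} = 4 E J + 1 = 1 + 4 E J$)
$\left(n{\left(4,0 \right)} + 4\right) h{\left(0,3 \right)} = \left(\left(1 + 4 \cdot 0 \cdot 4\right) + 4\right) \left(3 + 3\right) = \left(\left(1 + 0\right) + 4\right) 6 = \left(1 + 4\right) 6 = 5 \cdot 6 = 30$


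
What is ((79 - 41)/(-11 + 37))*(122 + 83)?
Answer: 3895/13 ≈ 299.62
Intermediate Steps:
((79 - 41)/(-11 + 37))*(122 + 83) = (38/26)*205 = (38*(1/26))*205 = (19/13)*205 = 3895/13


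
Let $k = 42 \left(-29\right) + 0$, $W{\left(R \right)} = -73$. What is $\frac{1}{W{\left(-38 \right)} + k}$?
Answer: $- \frac{1}{1291} \approx -0.00077459$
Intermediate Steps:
$k = -1218$ ($k = -1218 + 0 = -1218$)
$\frac{1}{W{\left(-38 \right)} + k} = \frac{1}{-73 - 1218} = \frac{1}{-1291} = - \frac{1}{1291}$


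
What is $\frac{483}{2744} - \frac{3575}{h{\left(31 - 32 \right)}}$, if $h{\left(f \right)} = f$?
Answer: $\frac{1401469}{392} \approx 3575.2$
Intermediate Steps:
$\frac{483}{2744} - \frac{3575}{h{\left(31 - 32 \right)}} = \frac{483}{2744} - \frac{3575}{31 - 32} = 483 \cdot \frac{1}{2744} - \frac{3575}{31 - 32} = \frac{69}{392} - \frac{3575}{-1} = \frac{69}{392} - -3575 = \frac{69}{392} + 3575 = \frac{1401469}{392}$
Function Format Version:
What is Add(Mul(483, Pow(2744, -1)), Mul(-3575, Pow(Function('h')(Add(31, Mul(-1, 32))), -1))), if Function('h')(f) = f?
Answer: Rational(1401469, 392) ≈ 3575.2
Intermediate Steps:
Add(Mul(483, Pow(2744, -1)), Mul(-3575, Pow(Function('h')(Add(31, Mul(-1, 32))), -1))) = Add(Mul(483, Pow(2744, -1)), Mul(-3575, Pow(Add(31, Mul(-1, 32)), -1))) = Add(Mul(483, Rational(1, 2744)), Mul(-3575, Pow(Add(31, -32), -1))) = Add(Rational(69, 392), Mul(-3575, Pow(-1, -1))) = Add(Rational(69, 392), Mul(-3575, -1)) = Add(Rational(69, 392), 3575) = Rational(1401469, 392)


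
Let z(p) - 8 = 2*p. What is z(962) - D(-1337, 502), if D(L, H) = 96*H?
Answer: -46260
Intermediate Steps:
z(p) = 8 + 2*p
z(962) - D(-1337, 502) = (8 + 2*962) - 96*502 = (8 + 1924) - 1*48192 = 1932 - 48192 = -46260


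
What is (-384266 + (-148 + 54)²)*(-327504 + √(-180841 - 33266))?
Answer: 122954826720 - 375430*I*√214107 ≈ 1.2295e+11 - 1.7372e+8*I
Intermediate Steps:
(-384266 + (-148 + 54)²)*(-327504 + √(-180841 - 33266)) = (-384266 + (-94)²)*(-327504 + √(-214107)) = (-384266 + 8836)*(-327504 + I*√214107) = -375430*(-327504 + I*√214107) = 122954826720 - 375430*I*√214107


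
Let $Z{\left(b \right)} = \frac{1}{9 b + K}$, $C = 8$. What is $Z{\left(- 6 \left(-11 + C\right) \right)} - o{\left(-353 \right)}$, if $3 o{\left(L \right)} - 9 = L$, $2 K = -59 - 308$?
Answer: $\frac{14786}{129} \approx 114.62$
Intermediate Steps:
$K = - \frac{367}{2}$ ($K = \frac{-59 - 308}{2} = \frac{1}{2} \left(-367\right) = - \frac{367}{2} \approx -183.5$)
$o{\left(L \right)} = 3 + \frac{L}{3}$
$Z{\left(b \right)} = \frac{1}{- \frac{367}{2} + 9 b}$ ($Z{\left(b \right)} = \frac{1}{9 b - \frac{367}{2}} = \frac{1}{- \frac{367}{2} + 9 b}$)
$Z{\left(- 6 \left(-11 + C\right) \right)} - o{\left(-353 \right)} = \frac{2}{-367 + 18 \left(- 6 \left(-11 + 8\right)\right)} - \left(3 + \frac{1}{3} \left(-353\right)\right) = \frac{2}{-367 + 18 \left(\left(-6\right) \left(-3\right)\right)} - \left(3 - \frac{353}{3}\right) = \frac{2}{-367 + 18 \cdot 18} - - \frac{344}{3} = \frac{2}{-367 + 324} + \frac{344}{3} = \frac{2}{-43} + \frac{344}{3} = 2 \left(- \frac{1}{43}\right) + \frac{344}{3} = - \frac{2}{43} + \frac{344}{3} = \frac{14786}{129}$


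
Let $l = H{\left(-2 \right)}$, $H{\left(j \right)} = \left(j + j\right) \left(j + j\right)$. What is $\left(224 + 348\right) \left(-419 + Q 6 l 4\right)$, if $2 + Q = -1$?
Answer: $-898612$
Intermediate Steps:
$Q = -3$ ($Q = -2 - 1 = -3$)
$H{\left(j \right)} = 4 j^{2}$ ($H{\left(j \right)} = 2 j 2 j = 4 j^{2}$)
$l = 16$ ($l = 4 \left(-2\right)^{2} = 4 \cdot 4 = 16$)
$\left(224 + 348\right) \left(-419 + Q 6 l 4\right) = \left(224 + 348\right) \left(-419 - 3 \cdot 6 \cdot 16 \cdot 4\right) = 572 \left(-419 - 3 \cdot 96 \cdot 4\right) = 572 \left(-419 - 1152\right) = 572 \left(-1571\right) = -898612$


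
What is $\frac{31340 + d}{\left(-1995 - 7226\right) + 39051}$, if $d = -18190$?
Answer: $\frac{1315}{2983} \approx 0.44083$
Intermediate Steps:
$\frac{31340 + d}{\left(-1995 - 7226\right) + 39051} = \frac{31340 - 18190}{\left(-1995 - 7226\right) + 39051} = \frac{13150}{-9221 + 39051} = \frac{13150}{29830} = 13150 \cdot \frac{1}{29830} = \frac{1315}{2983}$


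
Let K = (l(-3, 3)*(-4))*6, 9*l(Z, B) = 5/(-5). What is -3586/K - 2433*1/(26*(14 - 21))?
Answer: -484623/364 ≈ -1331.4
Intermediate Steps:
l(Z, B) = -⅑ (l(Z, B) = (5/(-5))/9 = (5*(-⅕))/9 = (⅑)*(-1) = -⅑)
K = 8/3 (K = -⅑*(-4)*6 = (4/9)*6 = 8/3 ≈ 2.6667)
-3586/K - 2433*1/(26*(14 - 21)) = -3586/8/3 - 2433*1/(26*(14 - 21)) = -3586*3/8 - 2433/((-7*26)) = -5379/4 - 2433/(-182) = -5379/4 - 2433*(-1/182) = -5379/4 + 2433/182 = -484623/364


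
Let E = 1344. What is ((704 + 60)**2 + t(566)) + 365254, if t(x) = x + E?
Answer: 950860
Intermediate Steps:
t(x) = 1344 + x (t(x) = x + 1344 = 1344 + x)
((704 + 60)**2 + t(566)) + 365254 = ((704 + 60)**2 + (1344 + 566)) + 365254 = (764**2 + 1910) + 365254 = (583696 + 1910) + 365254 = 585606 + 365254 = 950860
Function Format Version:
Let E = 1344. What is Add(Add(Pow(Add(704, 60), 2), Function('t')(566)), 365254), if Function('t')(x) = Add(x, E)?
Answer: 950860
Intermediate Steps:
Function('t')(x) = Add(1344, x) (Function('t')(x) = Add(x, 1344) = Add(1344, x))
Add(Add(Pow(Add(704, 60), 2), Function('t')(566)), 365254) = Add(Add(Pow(Add(704, 60), 2), Add(1344, 566)), 365254) = Add(Add(Pow(764, 2), 1910), 365254) = Add(Add(583696, 1910), 365254) = Add(585606, 365254) = 950860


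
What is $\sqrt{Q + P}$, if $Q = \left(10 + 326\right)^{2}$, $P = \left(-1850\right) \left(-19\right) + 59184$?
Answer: $\sqrt{207230} \approx 455.23$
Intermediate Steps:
$P = 94334$ ($P = 35150 + 59184 = 94334$)
$Q = 112896$ ($Q = 336^{2} = 112896$)
$\sqrt{Q + P} = \sqrt{112896 + 94334} = \sqrt{207230}$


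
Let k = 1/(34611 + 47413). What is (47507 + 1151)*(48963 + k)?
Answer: 97708697138177/41012 ≈ 2.3824e+9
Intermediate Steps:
k = 1/82024 ≈ 1.2192e-5
(47507 + 1151)*(48963 + k) = (47507 + 1151)*(48963 + 1/82024) = 48658*(4016141113/82024) = 97708697138177/41012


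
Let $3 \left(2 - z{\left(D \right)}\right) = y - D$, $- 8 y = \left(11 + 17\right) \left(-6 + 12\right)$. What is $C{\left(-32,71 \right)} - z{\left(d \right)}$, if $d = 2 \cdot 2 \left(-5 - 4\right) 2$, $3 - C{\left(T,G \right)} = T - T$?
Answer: $18$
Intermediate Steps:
$C{\left(T,G \right)} = 3$ ($C{\left(T,G \right)} = 3 - \left(T - T\right) = 3 - 0 = 3 + 0 = 3$)
$d = -72$ ($d = 4 \left(\left(-9\right) 2\right) = 4 \left(-18\right) = -72$)
$y = -21$ ($y = - \frac{\left(11 + 17\right) \left(-6 + 12\right)}{8} = - \frac{28 \cdot 6}{8} = \left(- \frac{1}{8}\right) 168 = -21$)
$z{\left(D \right)} = 9 + \frac{D}{3}$ ($z{\left(D \right)} = 2 - \frac{-21 - D}{3} = 2 + \left(7 + \frac{D}{3}\right) = 9 + \frac{D}{3}$)
$C{\left(-32,71 \right)} - z{\left(d \right)} = 3 - \left(9 + \frac{1}{3} \left(-72\right)\right) = 3 - \left(9 - 24\right) = 3 - -15 = 3 + 15 = 18$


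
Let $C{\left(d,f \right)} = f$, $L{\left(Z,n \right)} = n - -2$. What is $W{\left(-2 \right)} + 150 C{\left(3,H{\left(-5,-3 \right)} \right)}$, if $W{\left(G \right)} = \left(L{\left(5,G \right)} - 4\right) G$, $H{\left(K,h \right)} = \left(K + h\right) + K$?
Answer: $-1942$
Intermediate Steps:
$L{\left(Z,n \right)} = 2 + n$ ($L{\left(Z,n \right)} = n + 2 = 2 + n$)
$H{\left(K,h \right)} = h + 2 K$
$W{\left(G \right)} = G \left(-2 + G\right)$ ($W{\left(G \right)} = \left(\left(2 + G\right) - 4\right) G = \left(-2 + G\right) G = G \left(-2 + G\right)$)
$W{\left(-2 \right)} + 150 C{\left(3,H{\left(-5,-3 \right)} \right)} = - 2 \left(-2 - 2\right) + 150 \left(-3 + 2 \left(-5\right)\right) = \left(-2\right) \left(-4\right) + 150 \left(-3 - 10\right) = 8 + 150 \left(-13\right) = 8 - 1950 = -1942$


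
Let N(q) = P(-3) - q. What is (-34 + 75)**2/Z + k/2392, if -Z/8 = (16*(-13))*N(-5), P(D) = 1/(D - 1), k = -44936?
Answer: -3376473/181792 ≈ -18.573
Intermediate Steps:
P(D) = 1/(-1 + D)
N(q) = -1/4 - q (N(q) = 1/(-1 - 3) - q = 1/(-4) - q = -1/4 - q)
Z = 7904 (Z = -8*16*(-13)*(-1/4 - 1*(-5)) = -(-1664)*(-1/4 + 5) = -(-1664)*19/4 = -8*(-988) = 7904)
(-34 + 75)**2/Z + k/2392 = (-34 + 75)**2/7904 - 44936/2392 = 41**2*(1/7904) - 44936*1/2392 = 1681*(1/7904) - 5617/299 = 1681/7904 - 5617/299 = -3376473/181792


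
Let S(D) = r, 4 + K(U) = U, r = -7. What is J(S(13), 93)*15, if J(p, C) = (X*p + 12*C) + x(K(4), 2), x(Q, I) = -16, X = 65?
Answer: 9675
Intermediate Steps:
K(U) = -4 + U
S(D) = -7
J(p, C) = -16 + 12*C + 65*p (J(p, C) = (65*p + 12*C) - 16 = (12*C + 65*p) - 16 = -16 + 12*C + 65*p)
J(S(13), 93)*15 = (-16 + 12*93 + 65*(-7))*15 = (-16 + 1116 - 455)*15 = 645*15 = 9675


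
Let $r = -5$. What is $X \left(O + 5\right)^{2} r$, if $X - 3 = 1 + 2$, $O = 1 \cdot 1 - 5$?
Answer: $-30$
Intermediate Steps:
$O = -4$ ($O = 1 - 5 = -4$)
$X = 6$ ($X = 3 + \left(1 + 2\right) = 3 + 3 = 6$)
$X \left(O + 5\right)^{2} r = 6 \left(-4 + 5\right)^{2} \left(-5\right) = 6 \cdot 1^{2} \left(-5\right) = 6 \cdot 1 \left(-5\right) = 6 \left(-5\right) = -30$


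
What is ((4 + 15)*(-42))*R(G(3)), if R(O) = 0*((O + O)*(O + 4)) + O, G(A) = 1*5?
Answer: -3990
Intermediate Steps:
G(A) = 5
R(O) = O (R(O) = 0*((2*O)*(4 + O)) + O = 0*(2*O*(4 + O)) + O = 0 + O = O)
((4 + 15)*(-42))*R(G(3)) = ((4 + 15)*(-42))*5 = (19*(-42))*5 = -798*5 = -3990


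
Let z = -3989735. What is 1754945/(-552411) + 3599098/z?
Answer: -8989946814853/2203973501085 ≈ -4.0790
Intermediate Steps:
1754945/(-552411) + 3599098/z = 1754945/(-552411) + 3599098/(-3989735) = 1754945*(-1/552411) + 3599098*(-1/3989735) = -1754945/552411 - 3599098/3989735 = -8989946814853/2203973501085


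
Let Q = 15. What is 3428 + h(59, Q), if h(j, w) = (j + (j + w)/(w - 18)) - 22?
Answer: 10321/3 ≈ 3440.3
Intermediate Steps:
h(j, w) = -22 + j + (j + w)/(-18 + w) (h(j, w) = (j + (j + w)/(-18 + w)) - 22 = -22 + j + (j + w)/(-18 + w))
3428 + h(59, Q) = 3428 + (396 - 21*15 - 17*59 + 59*15)/(-18 + 15) = 3428 + (396 - 315 - 1003 + 885)/(-3) = 3428 - ⅓*(-37) = 3428 + 37/3 = 10321/3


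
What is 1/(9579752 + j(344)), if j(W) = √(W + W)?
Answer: 1197469/11471456047602 - √43/22942912095204 ≈ 1.0439e-7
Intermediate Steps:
j(W) = √2*√W (j(W) = √(2*W) = √2*√W)
1/(9579752 + j(344)) = 1/(9579752 + √2*√344) = 1/(9579752 + √2*(2*√86)) = 1/(9579752 + 4*√43)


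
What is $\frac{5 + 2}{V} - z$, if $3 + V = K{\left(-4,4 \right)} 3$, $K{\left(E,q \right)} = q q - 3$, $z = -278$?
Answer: $\frac{10015}{36} \approx 278.19$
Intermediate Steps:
$K{\left(E,q \right)} = -3 + q^{2}$ ($K{\left(E,q \right)} = q^{2} - 3 = -3 + q^{2}$)
$V = 36$ ($V = -3 + \left(-3 + 4^{2}\right) 3 = -3 + \left(-3 + 16\right) 3 = -3 + 13 \cdot 3 = -3 + 39 = 36$)
$\frac{5 + 2}{V} - z = \frac{5 + 2}{36} - -278 = 7 \cdot \frac{1}{36} + 278 = \frac{7}{36} + 278 = \frac{10015}{36}$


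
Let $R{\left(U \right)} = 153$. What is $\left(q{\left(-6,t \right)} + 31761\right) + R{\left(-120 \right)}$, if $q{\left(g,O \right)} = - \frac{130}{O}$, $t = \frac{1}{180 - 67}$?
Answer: $17224$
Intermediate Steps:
$t = \frac{1}{113} \approx 0.0088496$
$\left(q{\left(-6,t \right)} + 31761\right) + R{\left(-120 \right)} = \left(- 130 \frac{1}{\frac{1}{113}} + 31761\right) + 153 = \left(\left(-130\right) 113 + 31761\right) + 153 = \left(-14690 + 31761\right) + 153 = 17071 + 153 = 17224$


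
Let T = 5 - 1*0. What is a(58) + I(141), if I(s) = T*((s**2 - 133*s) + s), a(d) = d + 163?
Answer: 6566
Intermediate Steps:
a(d) = 163 + d
T = 5 (T = 5 + 0 = 5)
I(s) = -660*s + 5*s**2 (I(s) = 5*((s**2 - 133*s) + s) = 5*(s**2 - 132*s) = -660*s + 5*s**2)
a(58) + I(141) = (163 + 58) + 5*141*(-132 + 141) = 221 + 5*141*9 = 221 + 6345 = 6566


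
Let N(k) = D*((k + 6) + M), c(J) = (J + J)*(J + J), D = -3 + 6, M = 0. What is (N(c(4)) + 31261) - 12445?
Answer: 19026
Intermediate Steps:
D = 3
c(J) = 4*J**2 (c(J) = (2*J)*(2*J) = 4*J**2)
N(k) = 18 + 3*k (N(k) = 3*((k + 6) + 0) = 3*((6 + k) + 0) = 3*(6 + k) = 18 + 3*k)
(N(c(4)) + 31261) - 12445 = ((18 + 3*(4*4**2)) + 31261) - 12445 = ((18 + 3*(4*16)) + 31261) - 12445 = ((18 + 3*64) + 31261) - 12445 = ((18 + 192) + 31261) - 12445 = (210 + 31261) - 12445 = 31471 - 12445 = 19026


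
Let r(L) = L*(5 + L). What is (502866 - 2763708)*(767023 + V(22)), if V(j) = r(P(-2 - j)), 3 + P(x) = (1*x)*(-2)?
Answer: -1739204707866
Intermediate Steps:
P(x) = -3 - 2*x (P(x) = -3 + (1*x)*(-2) = -3 + x*(-2) = -3 - 2*x)
V(j) = (1 + 2*j)*(6 + 2*j) (V(j) = (-3 - 2*(-2 - j))*(5 + (-3 - 2*(-2 - j))) = (-3 + (4 + 2*j))*(5 + (-3 + (4 + 2*j))) = (1 + 2*j)*(5 + (1 + 2*j)) = (1 + 2*j)*(6 + 2*j))
(502866 - 2763708)*(767023 + V(22)) = (502866 - 2763708)*(767023 + (6 + 4*22² + 14*22)) = -2260842*(767023 + (6 + 4*484 + 308)) = -2260842*(767023 + (6 + 1936 + 308)) = -2260842*(767023 + 2250) = -2260842*769273 = -1739204707866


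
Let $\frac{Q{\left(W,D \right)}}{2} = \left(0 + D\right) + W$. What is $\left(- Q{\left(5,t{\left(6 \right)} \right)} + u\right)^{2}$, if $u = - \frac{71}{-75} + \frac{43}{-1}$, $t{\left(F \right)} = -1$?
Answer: $\frac{14092516}{5625} \approx 2505.3$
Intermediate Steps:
$Q{\left(W,D \right)} = 2 D + 2 W$ ($Q{\left(W,D \right)} = 2 \left(\left(0 + D\right) + W\right) = 2 \left(D + W\right) = 2 D + 2 W$)
$u = - \frac{3154}{75}$ ($u = \left(-71\right) \left(- \frac{1}{75}\right) + 43 \left(-1\right) = \frac{71}{75} - 43 = - \frac{3154}{75} \approx -42.053$)
$\left(- Q{\left(5,t{\left(6 \right)} \right)} + u\right)^{2} = \left(- (2 \left(-1\right) + 2 \cdot 5) - \frac{3154}{75}\right)^{2} = \left(- (-2 + 10) - \frac{3154}{75}\right)^{2} = \left(\left(-1\right) 8 - \frac{3154}{75}\right)^{2} = \left(-8 - \frac{3154}{75}\right)^{2} = \left(- \frac{3754}{75}\right)^{2} = \frac{14092516}{5625}$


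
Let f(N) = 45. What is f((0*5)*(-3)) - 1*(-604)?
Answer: 649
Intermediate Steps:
f((0*5)*(-3)) - 1*(-604) = 45 - 1*(-604) = 45 + 604 = 649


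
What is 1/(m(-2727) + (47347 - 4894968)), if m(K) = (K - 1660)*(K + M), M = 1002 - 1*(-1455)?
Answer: -1/3663131 ≈ -2.7299e-7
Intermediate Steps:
M = 2457 (M = 1002 + 1455 = 2457)
m(K) = (-1660 + K)*(2457 + K) (m(K) = (K - 1660)*(K + 2457) = (-1660 + K)*(2457 + K))
1/(m(-2727) + (47347 - 4894968)) = 1/((-4078620 + (-2727)**2 + 797*(-2727)) + (47347 - 4894968)) = 1/((-4078620 + 7436529 - 2173419) - 4847621) = 1/(1184490 - 4847621) = 1/(-3663131) = -1/3663131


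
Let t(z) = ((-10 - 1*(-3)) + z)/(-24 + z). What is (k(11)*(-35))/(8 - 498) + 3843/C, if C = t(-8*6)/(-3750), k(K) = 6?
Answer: -1452653967/77 ≈ -1.8866e+7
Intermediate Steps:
t(z) = (-7 + z)/(-24 + z) (t(z) = ((-10 + 3) + z)/(-24 + z) = (-7 + z)/(-24 + z))
C = -11/54000 (C = ((-7 - 8*6)/(-24 - 8*6))/(-3750) = ((-7 - 48)/(-24 - 48))*(-1/3750) = (-55/(-72))*(-1/3750) = -1/72*(-55)*(-1/3750) = (55/72)*(-1/3750) = -11/54000 ≈ -0.00020370)
(k(11)*(-35))/(8 - 498) + 3843/C = (6*(-35))/(8 - 498) + 3843/(-11/54000) = -210/(-490) + 3843*(-54000/11) = -210*(-1/490) - 207522000/11 = 3/7 - 207522000/11 = -1452653967/77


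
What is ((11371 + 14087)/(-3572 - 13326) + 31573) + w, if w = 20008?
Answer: 435795140/8449 ≈ 51580.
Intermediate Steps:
((11371 + 14087)/(-3572 - 13326) + 31573) + w = ((11371 + 14087)/(-3572 - 13326) + 31573) + 20008 = (25458/(-16898) + 31573) + 20008 = (25458*(-1/16898) + 31573) + 20008 = (-12729/8449 + 31573) + 20008 = 266747548/8449 + 20008 = 435795140/8449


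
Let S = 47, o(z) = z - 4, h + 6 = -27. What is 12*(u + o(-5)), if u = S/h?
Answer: -1376/11 ≈ -125.09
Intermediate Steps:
h = -33 (h = -6 - 27 = -33)
o(z) = -4 + z
u = -47/33 (u = 47/(-33) = 47*(-1/33) = -47/33 ≈ -1.4242)
12*(u + o(-5)) = 12*(-47/33 + (-4 - 5)) = 12*(-47/33 - 9) = 12*(-344/33) = -1376/11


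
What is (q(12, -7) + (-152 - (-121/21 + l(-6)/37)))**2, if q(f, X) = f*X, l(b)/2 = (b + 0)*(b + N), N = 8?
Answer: 31823348881/603729 ≈ 52711.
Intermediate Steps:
l(b) = 2*b*(8 + b) (l(b) = 2*((b + 0)*(b + 8)) = 2*(b*(8 + b)) = 2*b*(8 + b))
q(f, X) = X*f
(q(12, -7) + (-152 - (-121/21 + l(-6)/37)))**2 = (-7*12 + (-152 - (-121/21 + (2*(-6)*(8 - 6))/37)))**2 = (-84 + (-152 - (-121*1/21 + (2*(-6)*2)*(1/37))))**2 = (-84 + (-152 - (-121/21 - 24*1/37)))**2 = (-84 + (-152 - (-121/21 - 24/37)))**2 = (-84 + (-152 - 1*(-4981/777)))**2 = (-84 + (-152 + 4981/777))**2 = (-84 - 113123/777)**2 = (-178391/777)**2 = 31823348881/603729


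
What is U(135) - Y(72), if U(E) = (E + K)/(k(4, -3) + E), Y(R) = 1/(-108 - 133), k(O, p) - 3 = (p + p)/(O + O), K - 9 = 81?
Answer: 24161/14701 ≈ 1.6435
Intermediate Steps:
K = 90 (K = 9 + 81 = 90)
k(O, p) = 3 + p/O (k(O, p) = 3 + (p + p)/(O + O) = 3 + (2*p)/((2*O)) = 3 + (2*p)*(1/(2*O)) = 3 + p/O)
Y(R) = -1/241 (Y(R) = 1/(-241) = -1/241)
U(E) = (90 + E)/(9/4 + E) (U(E) = (E + 90)/((3 - 3/4) + E) = (90 + E)/((3 - 3*¼) + E) = (90 + E)/((3 - ¾) + E) = (90 + E)/(9/4 + E))
U(135) - Y(72) = 4*(90 + 135)/(9 + 4*135) - 1*(-1/241) = 4*225/(9 + 540) + 1/241 = 4*225/549 + 1/241 = 4*(1/549)*225 + 1/241 = 100/61 + 1/241 = 24161/14701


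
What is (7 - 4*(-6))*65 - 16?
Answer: 1999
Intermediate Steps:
(7 - 4*(-6))*65 - 16 = (7 + 24)*65 - 16 = 31*65 - 16 = 2015 - 16 = 1999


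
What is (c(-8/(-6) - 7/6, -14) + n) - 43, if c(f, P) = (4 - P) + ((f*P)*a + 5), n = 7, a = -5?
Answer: -4/3 ≈ -1.3333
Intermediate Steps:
c(f, P) = 9 - P - 5*P*f (c(f, P) = (4 - P) + ((f*P)*(-5) + 5) = (4 - P) + ((P*f)*(-5) + 5) = (4 - P) + (-5*P*f + 5) = (4 - P) + (5 - 5*P*f) = 9 - P - 5*P*f)
(c(-8/(-6) - 7/6, -14) + n) - 43 = ((9 - 1*(-14) - 5*(-14)*(-8/(-6) - 7/6)) + 7) - 43 = ((9 + 14 - 5*(-14)*(-8*(-1/6) - 7*1/6)) + 7) - 43 = ((9 + 14 - 5*(-14)*(4/3 - 7/6)) + 7) - 43 = ((9 + 14 - 5*(-14)*1/6) + 7) - 43 = ((9 + 14 + 35/3) + 7) - 43 = (104/3 + 7) - 43 = 125/3 - 43 = -4/3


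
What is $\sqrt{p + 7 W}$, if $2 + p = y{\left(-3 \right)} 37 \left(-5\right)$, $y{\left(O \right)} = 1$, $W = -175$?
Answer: $2 i \sqrt{353} \approx 37.577 i$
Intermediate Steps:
$p = -187$ ($p = -2 + 1 \cdot 37 \left(-5\right) = -2 + 37 \left(-5\right) = -2 - 185 = -187$)
$\sqrt{p + 7 W} = \sqrt{-187 + 7 \left(-175\right)} = \sqrt{-187 - 1225} = \sqrt{-1412} = 2 i \sqrt{353}$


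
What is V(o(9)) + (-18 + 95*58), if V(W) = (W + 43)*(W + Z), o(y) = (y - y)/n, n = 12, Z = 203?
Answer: 14221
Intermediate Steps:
o(y) = 0 (o(y) = (y - y)/12 = 0*(1/12) = 0)
V(W) = (43 + W)*(203 + W) (V(W) = (W + 43)*(W + 203) = (43 + W)*(203 + W))
V(o(9)) + (-18 + 95*58) = (8729 + 0**2 + 246*0) + (-18 + 95*58) = (8729 + 0 + 0) + (-18 + 5510) = 8729 + 5492 = 14221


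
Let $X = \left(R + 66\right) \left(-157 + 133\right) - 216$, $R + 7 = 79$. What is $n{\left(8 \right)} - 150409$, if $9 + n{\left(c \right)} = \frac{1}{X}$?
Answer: $- \frac{530674705}{3528} \approx -1.5042 \cdot 10^{5}$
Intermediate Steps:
$R = 72$ ($R = -7 + 79 = 72$)
$X = -3528$ ($X = \left(72 + 66\right) \left(-157 + 133\right) - 216 = 138 \left(-24\right) - 216 = -3312 - 216 = -3528$)
$n{\left(c \right)} = - \frac{31753}{3528}$ ($n{\left(c \right)} = -9 + \frac{1}{-3528} = -9 - \frac{1}{3528} = - \frac{31753}{3528}$)
$n{\left(8 \right)} - 150409 = - \frac{31753}{3528} - 150409 = - \frac{530674705}{3528}$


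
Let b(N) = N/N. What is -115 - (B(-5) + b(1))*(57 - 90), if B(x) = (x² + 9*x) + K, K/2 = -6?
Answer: -1138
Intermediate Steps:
b(N) = 1
K = -12 (K = 2*(-6) = -12)
B(x) = -12 + x² + 9*x (B(x) = (x² + 9*x) - 12 = -12 + x² + 9*x)
-115 - (B(-5) + b(1))*(57 - 90) = -115 - ((-12 + (-5)² + 9*(-5)) + 1)*(57 - 90) = -115 - ((-12 + 25 - 45) + 1)*(-33) = -115 - (-32 + 1)*(-33) = -115 - (-31)*(-33) = -115 - 1*1023 = -115 - 1023 = -1138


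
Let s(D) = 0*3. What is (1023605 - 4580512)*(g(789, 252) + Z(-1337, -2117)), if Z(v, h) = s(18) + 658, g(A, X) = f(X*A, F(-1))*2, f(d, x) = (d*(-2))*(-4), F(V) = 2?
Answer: -11317743724742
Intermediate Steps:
f(d, x) = 8*d (f(d, x) = -2*d*(-4) = 8*d)
s(D) = 0
g(A, X) = 16*A*X (g(A, X) = (8*(X*A))*2 = (8*(A*X))*2 = (8*A*X)*2 = 16*A*X)
Z(v, h) = 658 (Z(v, h) = 0 + 658 = 658)
(1023605 - 4580512)*(g(789, 252) + Z(-1337, -2117)) = (1023605 - 4580512)*(16*789*252 + 658) = -3556907*(3181248 + 658) = -3556907*3181906 = -11317743724742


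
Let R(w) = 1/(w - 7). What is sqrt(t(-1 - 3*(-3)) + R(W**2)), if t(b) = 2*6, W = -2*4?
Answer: sqrt(39045)/57 ≈ 3.4666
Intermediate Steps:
W = -8
R(w) = 1/(-7 + w)
t(b) = 12
sqrt(t(-1 - 3*(-3)) + R(W**2)) = sqrt(12 + 1/(-7 + (-8)**2)) = sqrt(12 + 1/(-7 + 64)) = sqrt(12 + 1/57) = sqrt(685/57) = sqrt(39045)/57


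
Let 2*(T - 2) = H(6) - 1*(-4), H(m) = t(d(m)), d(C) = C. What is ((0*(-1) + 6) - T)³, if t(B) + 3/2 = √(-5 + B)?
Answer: 729/64 ≈ 11.391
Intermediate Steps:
t(B) = -3/2 + √(-5 + B)
H(m) = -3/2 + √(-5 + m)
T = 15/4 (T = 2 + ((-3/2 + √(-5 + 6)) - 1*(-4))/2 = 2 + ((-3/2 + √1) + 4)/2 = 2 + ((-3/2 + 1) + 4)/2 = 2 + (-½ + 4)/2 = 2 + (½)*(7/2) = 2 + 7/4 = 15/4 ≈ 3.7500)
((0*(-1) + 6) - T)³ = ((0*(-1) + 6) - 1*15/4)³ = ((0 + 6) - 15/4)³ = (6 - 15/4)³ = (9/4)³ = 729/64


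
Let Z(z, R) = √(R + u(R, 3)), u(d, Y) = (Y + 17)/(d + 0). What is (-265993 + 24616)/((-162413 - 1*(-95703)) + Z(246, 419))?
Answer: 963835257390/266377674617 + 724131*√8174271/1864643722319 ≈ 3.6194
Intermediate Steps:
u(d, Y) = (17 + Y)/d
Z(z, R) = √(R + 20/R) (Z(z, R) = √(R + (17 + 3)/R) = √(R + 20/R))
(-265993 + 24616)/((-162413 - 1*(-95703)) + Z(246, 419)) = (-265993 + 24616)/((-162413 - 1*(-95703)) + √(419 + 20/419)) = -241377/((-162413 + 95703) + √(419 + 20*(1/419))) = -241377/(-66710 + √(419 + 20/419)) = -241377/(-66710 + √(175581/419)) = -241377/(-66710 + 3*√8174271/419)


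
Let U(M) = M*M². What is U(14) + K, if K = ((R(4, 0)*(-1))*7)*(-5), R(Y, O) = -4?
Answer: 2604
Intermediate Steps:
U(M) = M³
K = -140 (K = (-4*(-1)*7)*(-5) = (4*7)*(-5) = 28*(-5) = -140)
U(14) + K = 14³ - 140 = 2744 - 140 = 2604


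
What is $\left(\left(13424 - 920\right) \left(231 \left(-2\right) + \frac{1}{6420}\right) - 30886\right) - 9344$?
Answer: $- \frac{3112135688}{535} \approx -5.8171 \cdot 10^{6}$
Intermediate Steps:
$\left(\left(13424 - 920\right) \left(231 \left(-2\right) + \frac{1}{6420}\right) - 30886\right) - 9344 = \left(12504 \left(-462 + \frac{1}{6420}\right) - 30886\right) - 9344 = \left(12504 \left(- \frac{2966039}{6420}\right) - 30886\right) - 9344 = \left(- \frac{3090612638}{535} - 30886\right) - 9344 = - \frac{3107136648}{535} - 9344 = - \frac{3112135688}{535}$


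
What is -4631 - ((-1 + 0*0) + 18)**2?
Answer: -4920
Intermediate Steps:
-4631 - ((-1 + 0*0) + 18)**2 = -4631 - ((-1 + 0) + 18)**2 = -4631 - (-1 + 18)**2 = -4631 - 1*17**2 = -4631 - 1*289 = -4631 - 289 = -4920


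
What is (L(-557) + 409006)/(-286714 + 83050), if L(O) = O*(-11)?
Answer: -415133/203664 ≈ -2.0383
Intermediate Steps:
L(O) = -11*O
(L(-557) + 409006)/(-286714 + 83050) = (-11*(-557) + 409006)/(-286714 + 83050) = (6127 + 409006)/(-203664) = 415133*(-1/203664) = -415133/203664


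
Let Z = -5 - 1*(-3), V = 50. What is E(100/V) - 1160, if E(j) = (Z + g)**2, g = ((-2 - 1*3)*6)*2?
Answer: 2684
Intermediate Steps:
Z = -2 (Z = -5 + 3 = -2)
g = -60 (g = ((-2 - 3)*6)*2 = -5*6*2 = -30*2 = -60)
E(j) = 3844 (E(j) = (-2 - 60)**2 = (-62)**2 = 3844)
E(100/V) - 1160 = 3844 - 1160 = 2684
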